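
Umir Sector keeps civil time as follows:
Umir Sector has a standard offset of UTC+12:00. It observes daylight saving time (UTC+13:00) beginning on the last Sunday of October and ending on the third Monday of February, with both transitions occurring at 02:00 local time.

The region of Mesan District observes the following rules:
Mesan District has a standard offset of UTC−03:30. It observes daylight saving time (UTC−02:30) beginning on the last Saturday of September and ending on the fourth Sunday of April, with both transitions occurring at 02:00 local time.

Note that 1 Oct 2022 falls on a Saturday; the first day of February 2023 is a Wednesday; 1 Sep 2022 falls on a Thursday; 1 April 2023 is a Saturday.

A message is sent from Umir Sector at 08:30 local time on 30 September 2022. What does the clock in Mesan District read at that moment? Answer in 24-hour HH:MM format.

1 October 2022 is a Saturday, so Sundays fall on 2, 9, 16, 23, 30; the last is October 30.
1 February 2023 is a Wednesday, so the first Monday is February 6 and the third is February 20.
Daylight saving runs 30 October 2022 – 20 February 2023; 30 September 2022 is outside that window, so Umir Sector is on standard time at UTC+12:00.
08:30 Umir Sector − 12h = 20:30 UTC (rolling into the previous day, 29 September 2022).
1 September 2022 is a Thursday, so Saturdays fall on 3, 10, 17, 24; the last is September 24.
1 April 2023 is a Saturday, so the first Sunday is April 2 and the fourth is April 23.
At the standard offset (UTC−03:30), 20:30 UTC − 3h30m = 17:00 Mesan District standard time.
The standard-time date in Mesan District, 29 September 2022, lies within the daylight-saving period (24 September 2022 – 23 April 2023), so Mesan District is on daylight time, UTC−02:30.
20:30 UTC − 2h30m = 18:00 Mesan District.

18:00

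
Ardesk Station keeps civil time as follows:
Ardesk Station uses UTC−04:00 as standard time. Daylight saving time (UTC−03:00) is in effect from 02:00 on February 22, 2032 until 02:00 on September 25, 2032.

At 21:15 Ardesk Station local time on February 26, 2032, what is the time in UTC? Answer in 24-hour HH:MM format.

Daylight saving runs 22 February – 25 September; February 26, 2032 is inside that window, so Ardesk Station is at UTC−03:00.
21:15 local + 3h = 00:15 UTC (rolling into the next day, 27 February 2032).

00:15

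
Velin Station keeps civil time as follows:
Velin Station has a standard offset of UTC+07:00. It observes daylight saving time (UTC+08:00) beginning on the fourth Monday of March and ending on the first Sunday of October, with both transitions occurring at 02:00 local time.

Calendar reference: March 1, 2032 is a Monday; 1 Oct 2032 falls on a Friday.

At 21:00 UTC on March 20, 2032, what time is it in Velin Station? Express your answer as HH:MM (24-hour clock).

1 March 2032 is a Monday, so the first Monday is March 1 and the fourth is March 22.
1 October 2032 is a Friday, so the first Sunday is October 3.
At the standard offset (UTC+07:00), 21:00 UTC + 7h = 04:00 Velin Station standard time (rolling into the next day, 21 March 2032).
The standard-time date in Velin Station, March 21, 2032, is outside the daylight-saving period (22 March – 3 October), so Velin Station is on standard time, UTC+07:00.
21:00 UTC + 7h = 04:00 local (rolling into the next day, 21 March 2032).

04:00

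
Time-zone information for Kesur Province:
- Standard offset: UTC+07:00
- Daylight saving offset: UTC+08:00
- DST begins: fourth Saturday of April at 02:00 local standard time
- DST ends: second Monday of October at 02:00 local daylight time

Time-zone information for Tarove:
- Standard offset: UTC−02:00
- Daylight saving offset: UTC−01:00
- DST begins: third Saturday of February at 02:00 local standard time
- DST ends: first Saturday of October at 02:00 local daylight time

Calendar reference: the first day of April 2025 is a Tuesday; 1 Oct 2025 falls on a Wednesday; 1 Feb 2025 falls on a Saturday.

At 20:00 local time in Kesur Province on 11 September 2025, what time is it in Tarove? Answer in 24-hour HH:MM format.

11:00

1 April 2025 is a Tuesday, so the first Saturday is April 5 and the fourth is April 26.
1 October 2025 is a Wednesday, so the first Monday is October 6 and the second is October 13.
11 September 2025 lies within the daylight-saving period (26 April – 13 October), so Kesur Province is on daylight time, UTC+08:00.
20:00 Kesur Province − 8h = 12:00 UTC.
1 February 2025 is a Saturday, so the first Saturday is February 1 and the third is February 15.
1 October 2025 is a Wednesday, so the first Saturday is October 4.
At the standard offset (UTC−02:00), 12:00 UTC − 2h = 10:00 Tarove standard time.
The standard-time date in Tarove, 11 September 2025, falls between 15 February and 4 October, so daylight saving is in effect and Tarove is at UTC−01:00.
12:00 UTC − 1h = 11:00 Tarove.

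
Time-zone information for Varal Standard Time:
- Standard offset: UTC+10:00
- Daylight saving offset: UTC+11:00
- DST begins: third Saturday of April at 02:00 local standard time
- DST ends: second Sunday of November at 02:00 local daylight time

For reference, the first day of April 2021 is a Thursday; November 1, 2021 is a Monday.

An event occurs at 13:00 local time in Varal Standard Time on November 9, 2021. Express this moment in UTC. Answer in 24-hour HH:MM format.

02:00

1 April 2021 is a Thursday, so the first Saturday is April 3 and the third is April 17.
1 November 2021 is a Monday, so the first Sunday is November 7 and the second is November 14.
Daylight saving runs 17 April – 14 November; November 9, 2021 is inside that window, so Varal Standard Time is at UTC+11:00.
13:00 local − 11h = 02:00 UTC.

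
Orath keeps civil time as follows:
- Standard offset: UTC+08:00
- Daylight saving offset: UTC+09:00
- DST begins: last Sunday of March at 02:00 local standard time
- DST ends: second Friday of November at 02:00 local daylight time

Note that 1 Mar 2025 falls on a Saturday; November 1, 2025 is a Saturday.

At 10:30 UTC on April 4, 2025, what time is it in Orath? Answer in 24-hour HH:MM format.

19:30

1 March 2025 is a Saturday, so Sundays fall on 2, 9, 16, 23, 30; the last is March 30.
1 November 2025 is a Saturday, so the first Friday is November 7 and the second is November 14.
At the standard offset (UTC+08:00), 10:30 UTC + 8h = 18:30 Orath standard time.
The standard-time date in Orath, April 4, 2025, lies within the daylight-saving period (30 March – 14 November), so Orath is on daylight time, UTC+09:00.
10:30 UTC + 9h = 19:30 local.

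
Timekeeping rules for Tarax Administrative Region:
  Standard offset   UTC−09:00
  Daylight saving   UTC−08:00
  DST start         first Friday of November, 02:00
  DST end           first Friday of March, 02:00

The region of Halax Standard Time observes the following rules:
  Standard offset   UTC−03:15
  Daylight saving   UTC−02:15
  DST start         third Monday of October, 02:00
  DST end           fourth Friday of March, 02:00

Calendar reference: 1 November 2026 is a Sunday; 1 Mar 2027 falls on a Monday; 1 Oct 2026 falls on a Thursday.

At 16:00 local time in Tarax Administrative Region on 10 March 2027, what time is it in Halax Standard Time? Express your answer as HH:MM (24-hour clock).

1 November 2026 is a Sunday, so the first Friday is November 6.
1 March 2027 is a Monday, so the first Friday is March 5.
Daylight saving runs 6 November 2026 – 5 March 2027; 10 March 2027 is outside that window, so Tarax Administrative Region is on standard time at UTC−09:00.
16:00 Tarax Administrative Region + 9h = 01:00 UTC (rolling into the next day, 11 March 2027).
1 October 2026 is a Thursday, so the first Monday is October 5 and the third is October 19.
1 March 2027 is a Monday, so the first Friday is March 5 and the fourth is March 26.
At the standard offset (UTC−03:15), 01:00 UTC − 3h15m = 21:45 Halax Standard Time standard time (rolling into the previous day, 10 March 2027).
The standard-time date in Halax Standard Time, 10 March 2027, falls between 19 October 2026 and 26 March 2027, so daylight saving is in effect and Halax Standard Time is at UTC−02:15.
01:00 UTC − 2h15m = 22:45 Halax Standard Time (rolling into the previous day, 10 March 2027).

22:45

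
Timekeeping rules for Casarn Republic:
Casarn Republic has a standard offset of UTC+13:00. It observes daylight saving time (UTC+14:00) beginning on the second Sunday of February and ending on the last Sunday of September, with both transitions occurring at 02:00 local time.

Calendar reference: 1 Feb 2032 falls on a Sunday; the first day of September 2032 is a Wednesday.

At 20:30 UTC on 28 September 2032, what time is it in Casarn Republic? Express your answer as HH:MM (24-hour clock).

09:30

1 February 2032 is a Sunday, so the first Sunday is February 1 and the second is February 8.
1 September 2032 is a Wednesday, so Sundays fall on 5, 12, 19, 26; the last is September 26.
At the standard offset (UTC+13:00), 20:30 UTC + 13h = 09:30 Casarn Republic standard time (rolling into the next day, 29 September 2032).
Daylight saving runs 8 February – 26 September; the standard-time date in Casarn Republic, 29 September 2032, is outside that window, so Casarn Republic is on standard time at UTC+13:00.
20:30 UTC + 13h = 09:30 local (rolling into the next day, 29 September 2032).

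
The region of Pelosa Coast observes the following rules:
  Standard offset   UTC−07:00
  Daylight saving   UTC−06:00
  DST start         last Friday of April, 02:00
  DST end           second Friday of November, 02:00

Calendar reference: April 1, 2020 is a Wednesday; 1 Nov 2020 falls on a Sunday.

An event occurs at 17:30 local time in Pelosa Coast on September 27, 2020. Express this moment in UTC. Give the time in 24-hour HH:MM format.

1 April 2020 is a Wednesday, so Fridays fall on 3, 10, 17, 24; the last is April 24.
1 November 2020 is a Sunday, so the first Friday is November 6 and the second is November 13.
September 27, 2020 lies within the daylight-saving period (24 April – 13 November), so Pelosa Coast is on daylight time, UTC−06:00.
17:30 local + 6h = 23:30 UTC.

23:30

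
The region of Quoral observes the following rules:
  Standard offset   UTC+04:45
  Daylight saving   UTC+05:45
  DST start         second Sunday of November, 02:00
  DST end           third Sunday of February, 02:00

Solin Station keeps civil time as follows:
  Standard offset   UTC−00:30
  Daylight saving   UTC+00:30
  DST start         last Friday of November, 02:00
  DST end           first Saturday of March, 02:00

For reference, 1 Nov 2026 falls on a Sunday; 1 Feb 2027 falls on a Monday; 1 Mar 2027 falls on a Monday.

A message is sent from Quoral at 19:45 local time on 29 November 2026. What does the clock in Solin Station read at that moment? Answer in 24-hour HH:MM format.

1 November 2026 is a Sunday, so the first Sunday is November 1 and the second is November 8.
1 February 2027 is a Monday, so the first Sunday is February 7 and the third is February 21.
29 November 2026 lies within the daylight-saving period (8 November 2026 – 21 February 2027), so Quoral is on daylight time, UTC+05:45.
19:45 Quoral − 5h45m = 14:00 UTC.
1 November 2026 is a Sunday, so Fridays fall on 6, 13, 20, 27; the last is November 27.
1 March 2027 is a Monday, so the first Saturday is March 6.
At the standard offset (UTC−00:30), 14:00 UTC − 0h30m = 13:30 Solin Station standard time.
The standard-time date in Solin Station, 29 November 2026, lies within the daylight-saving period (27 November 2026 – 6 March 2027), so Solin Station is on daylight time, UTC+00:30.
14:00 UTC + 0h30m = 14:30 Solin Station.

14:30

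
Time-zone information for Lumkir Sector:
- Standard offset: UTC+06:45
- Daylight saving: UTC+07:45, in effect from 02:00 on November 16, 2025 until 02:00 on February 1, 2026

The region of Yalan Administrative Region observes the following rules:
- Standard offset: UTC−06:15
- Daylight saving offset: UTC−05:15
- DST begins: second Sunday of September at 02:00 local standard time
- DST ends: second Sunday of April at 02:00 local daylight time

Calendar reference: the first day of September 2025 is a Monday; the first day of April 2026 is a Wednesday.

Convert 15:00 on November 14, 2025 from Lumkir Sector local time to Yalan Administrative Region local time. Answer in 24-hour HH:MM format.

November 14, 2025 does not fall between 16 November 2025 and 1 February 2026, so daylight saving is not in effect and Lumkir Sector is at UTC+06:45.
15:00 Lumkir Sector − 6h45m = 08:15 UTC.
1 September 2025 is a Monday, so the first Sunday is September 7 and the second is September 14.
1 April 2026 is a Wednesday, so the first Sunday is April 5 and the second is April 12.
At the standard offset (UTC−06:15), 08:15 UTC − 6h15m = 02:00 Yalan Administrative Region standard time.
The standard-time date in Yalan Administrative Region, November 14, 2025, falls between 14 September 2025 and 12 April 2026, so daylight saving is in effect and Yalan Administrative Region is at UTC−05:15.
08:15 UTC − 5h15m = 03:00 Yalan Administrative Region.

03:00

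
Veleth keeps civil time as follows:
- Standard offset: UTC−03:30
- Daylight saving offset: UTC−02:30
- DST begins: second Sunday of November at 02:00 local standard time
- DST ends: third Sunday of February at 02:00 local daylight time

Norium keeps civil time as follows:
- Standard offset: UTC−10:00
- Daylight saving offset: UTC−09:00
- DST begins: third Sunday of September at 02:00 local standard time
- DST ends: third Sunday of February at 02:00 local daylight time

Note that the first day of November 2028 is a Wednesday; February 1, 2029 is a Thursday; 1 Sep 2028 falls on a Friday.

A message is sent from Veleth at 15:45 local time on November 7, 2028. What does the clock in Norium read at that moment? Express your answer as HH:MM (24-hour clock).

10:15

1 November 2028 is a Wednesday, so the first Sunday is November 5 and the second is November 12.
1 February 2029 is a Thursday, so the first Sunday is February 4 and the third is February 18.
November 7, 2028 does not fall between 12 November 2028 and 18 February 2029, so daylight saving is not in effect and Veleth is at UTC−03:30.
15:45 Veleth + 3h30m = 19:15 UTC.
1 September 2028 is a Friday, so the first Sunday is September 3 and the third is September 17.
1 February 2029 is a Thursday, so the first Sunday is February 4 and the third is February 18.
At the standard offset (UTC−10:00), 19:15 UTC − 10h = 09:15 Norium standard time.
Daylight saving runs 17 September 2028 – 18 February 2029; the standard-time date in Norium, November 7, 2028, is inside that window, so Norium is at UTC−09:00.
19:15 UTC − 9h = 10:15 Norium.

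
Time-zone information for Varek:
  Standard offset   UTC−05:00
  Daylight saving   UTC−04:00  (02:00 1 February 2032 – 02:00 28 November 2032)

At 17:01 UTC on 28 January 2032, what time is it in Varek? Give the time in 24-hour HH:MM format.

At the standard offset (UTC−05:00), 17:01 UTC − 5h = 12:01 Varek standard time.
Daylight saving runs 1 February – 28 November; the standard-time date in Varek, 28 January 2032, is outside that window, so Varek is on standard time at UTC−05:00.
17:01 UTC − 5h = 12:01 local.

12:01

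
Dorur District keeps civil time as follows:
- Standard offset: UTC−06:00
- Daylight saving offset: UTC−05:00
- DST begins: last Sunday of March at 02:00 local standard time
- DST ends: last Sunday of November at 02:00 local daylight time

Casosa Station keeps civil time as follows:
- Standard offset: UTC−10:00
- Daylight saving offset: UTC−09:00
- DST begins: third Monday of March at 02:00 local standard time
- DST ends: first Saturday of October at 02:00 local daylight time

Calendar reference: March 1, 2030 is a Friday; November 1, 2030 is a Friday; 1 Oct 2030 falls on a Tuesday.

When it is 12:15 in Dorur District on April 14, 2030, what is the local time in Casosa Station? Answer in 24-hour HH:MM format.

1 March 2030 is a Friday, so Sundays fall on 3, 10, 17, 24, 31; the last is March 31.
1 November 2030 is a Friday, so Sundays fall on 3, 10, 17, 24; the last is November 24.
Daylight saving runs 31 March – 24 November; April 14, 2030 is inside that window, so Dorur District is at UTC−05:00.
12:15 Dorur District + 5h = 17:15 UTC.
1 March 2030 is a Friday, so the first Monday is March 4 and the third is March 18.
1 October 2030 is a Tuesday, so the first Saturday is October 5.
At the standard offset (UTC−10:00), 17:15 UTC − 10h = 07:15 Casosa Station standard time.
The standard-time date in Casosa Station, April 14, 2030, lies within the daylight-saving period (18 March – 5 October), so Casosa Station is on daylight time, UTC−09:00.
17:15 UTC − 9h = 08:15 Casosa Station.

08:15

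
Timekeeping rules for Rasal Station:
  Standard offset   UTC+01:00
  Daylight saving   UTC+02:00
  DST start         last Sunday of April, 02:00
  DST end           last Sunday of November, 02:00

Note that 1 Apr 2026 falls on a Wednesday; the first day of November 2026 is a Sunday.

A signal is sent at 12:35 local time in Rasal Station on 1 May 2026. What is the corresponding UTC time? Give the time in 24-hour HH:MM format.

1 April 2026 is a Wednesday, so Sundays fall on 5, 12, 19, 26; the last is April 26.
1 November 2026 is a Sunday, so Sundays fall on 1, 8, 15, 22, 29; the last is November 29.
Daylight saving runs 26 April – 29 November; 1 May 2026 is inside that window, so Rasal Station is at UTC+02:00.
12:35 local − 2h = 10:35 UTC.

10:35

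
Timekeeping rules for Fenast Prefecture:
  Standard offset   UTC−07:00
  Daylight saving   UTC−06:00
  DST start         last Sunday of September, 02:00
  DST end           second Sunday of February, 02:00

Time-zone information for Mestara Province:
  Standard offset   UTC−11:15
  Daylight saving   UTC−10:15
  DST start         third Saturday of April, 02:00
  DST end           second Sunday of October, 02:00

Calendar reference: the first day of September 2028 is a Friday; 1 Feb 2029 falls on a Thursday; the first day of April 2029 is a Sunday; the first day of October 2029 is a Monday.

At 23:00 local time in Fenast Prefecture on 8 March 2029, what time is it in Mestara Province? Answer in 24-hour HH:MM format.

1 September 2028 is a Friday, so Sundays fall on 3, 10, 17, 24; the last is September 24.
1 February 2029 is a Thursday, so the first Sunday is February 4 and the second is February 11.
Daylight saving runs 24 September 2028 – 11 February 2029; 8 March 2029 is outside that window, so Fenast Prefecture is on standard time at UTC−07:00.
23:00 Fenast Prefecture + 7h = 06:00 UTC (rolling into the next day, 9 March 2029).
1 April 2029 is a Sunday, so the first Saturday is April 7 and the third is April 21.
1 October 2029 is a Monday, so the first Sunday is October 7 and the second is October 14.
At the standard offset (UTC−11:15), 06:00 UTC − 11h15m = 18:45 Mestara Province standard time (rolling into the previous day, 8 March 2029).
Daylight saving runs 21 April – 14 October; the standard-time date in Mestara Province, 8 March 2029, is outside that window, so Mestara Province is on standard time at UTC−11:15.
06:00 UTC − 11h15m = 18:45 Mestara Province (rolling into the previous day, 8 March 2029).

18:45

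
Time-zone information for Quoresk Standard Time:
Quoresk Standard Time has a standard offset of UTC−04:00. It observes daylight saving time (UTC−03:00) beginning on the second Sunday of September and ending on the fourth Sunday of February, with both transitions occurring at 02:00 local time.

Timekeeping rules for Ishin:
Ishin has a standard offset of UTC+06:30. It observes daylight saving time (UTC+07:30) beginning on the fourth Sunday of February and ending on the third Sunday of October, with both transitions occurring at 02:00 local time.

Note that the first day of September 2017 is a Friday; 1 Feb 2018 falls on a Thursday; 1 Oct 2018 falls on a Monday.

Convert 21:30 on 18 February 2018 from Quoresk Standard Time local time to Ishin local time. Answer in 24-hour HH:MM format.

1 September 2017 is a Friday, so the first Sunday is September 3 and the second is September 10.
1 February 2018 is a Thursday, so the first Sunday is February 4 and the fourth is February 25.
Daylight saving runs 10 September 2017 – 25 February 2018; 18 February 2018 is inside that window, so Quoresk Standard Time is at UTC−03:00.
21:30 Quoresk Standard Time + 3h = 00:30 UTC (rolling into the next day, 19 February 2018).
1 February 2018 is a Thursday, so the first Sunday is February 4 and the fourth is February 25.
1 October 2018 is a Monday, so the first Sunday is October 7 and the third is October 21.
At the standard offset (UTC+06:30), 00:30 UTC + 6h30m = 07:00 Ishin standard time.
Daylight saving runs 25 February – 21 October; the standard-time date in Ishin, 19 February 2018, is outside that window, so Ishin is on standard time at UTC+06:30.
00:30 UTC + 6h30m = 07:00 Ishin.

07:00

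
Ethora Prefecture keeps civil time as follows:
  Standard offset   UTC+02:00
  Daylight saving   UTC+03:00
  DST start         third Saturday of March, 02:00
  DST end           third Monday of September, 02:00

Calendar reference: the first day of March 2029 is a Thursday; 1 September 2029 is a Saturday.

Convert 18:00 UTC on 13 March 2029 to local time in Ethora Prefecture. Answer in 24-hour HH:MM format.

1 March 2029 is a Thursday, so the first Saturday is March 3 and the third is March 17.
1 September 2029 is a Saturday, so the first Monday is September 3 and the third is September 17.
At the standard offset (UTC+02:00), 18:00 UTC + 2h = 20:00 Ethora Prefecture standard time.
Daylight saving runs 17 March – 17 September; the standard-time date in Ethora Prefecture, 13 March 2029, is outside that window, so Ethora Prefecture is on standard time at UTC+02:00.
18:00 UTC + 2h = 20:00 local.

20:00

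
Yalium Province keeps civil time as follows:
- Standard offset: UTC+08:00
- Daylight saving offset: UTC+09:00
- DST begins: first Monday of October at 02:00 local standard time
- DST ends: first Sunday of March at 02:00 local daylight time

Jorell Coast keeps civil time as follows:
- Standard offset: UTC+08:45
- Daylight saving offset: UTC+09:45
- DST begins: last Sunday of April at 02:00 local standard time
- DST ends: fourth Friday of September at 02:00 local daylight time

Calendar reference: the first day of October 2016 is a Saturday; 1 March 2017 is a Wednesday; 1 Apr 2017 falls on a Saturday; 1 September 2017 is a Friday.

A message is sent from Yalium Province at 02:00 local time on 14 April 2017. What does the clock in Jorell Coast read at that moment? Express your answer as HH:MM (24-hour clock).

02:45

1 October 2016 is a Saturday, so the first Monday is October 3.
1 March 2017 is a Wednesday, so the first Sunday is March 5.
14 April 2017 does not fall between 3 October 2016 and 5 March 2017, so daylight saving is not in effect and Yalium Province is at UTC+08:00.
02:00 Yalium Province − 8h = 18:00 UTC (rolling into the previous day, 13 April 2017).
1 April 2017 is a Saturday, so Sundays fall on 2, 9, 16, 23, 30; the last is April 30.
1 September 2017 is a Friday, so the first Friday is September 1 and the fourth is September 22.
At the standard offset (UTC+08:45), 18:00 UTC + 8h45m = 02:45 Jorell Coast standard time (rolling into the next day, 14 April 2017).
The standard-time date in Jorell Coast, 14 April 2017, is outside the daylight-saving period (30 April – 22 September), so Jorell Coast is on standard time, UTC+08:45.
18:00 UTC + 8h45m = 02:45 Jorell Coast (rolling into the next day, 14 April 2017).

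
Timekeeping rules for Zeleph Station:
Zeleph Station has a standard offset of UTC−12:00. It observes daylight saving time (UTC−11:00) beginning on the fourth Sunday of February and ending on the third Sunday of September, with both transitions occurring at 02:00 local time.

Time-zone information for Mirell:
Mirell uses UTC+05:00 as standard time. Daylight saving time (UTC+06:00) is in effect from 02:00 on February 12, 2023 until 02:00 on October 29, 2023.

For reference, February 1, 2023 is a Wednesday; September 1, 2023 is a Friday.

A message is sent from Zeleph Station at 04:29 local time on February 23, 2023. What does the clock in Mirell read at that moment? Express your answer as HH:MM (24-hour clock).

1 February 2023 is a Wednesday, so the first Sunday is February 5 and the fourth is February 26.
1 September 2023 is a Friday, so the first Sunday is September 3 and the third is September 17.
Daylight saving runs 26 February – 17 September; February 23, 2023 is outside that window, so Zeleph Station is on standard time at UTC−12:00.
04:29 Zeleph Station + 12h = 16:29 UTC.
At the standard offset (UTC+05:00), 16:29 UTC + 5h = 21:29 Mirell standard time.
Daylight saving runs 12 February – 29 October; the standard-time date in Mirell, February 23, 2023, is inside that window, so Mirell is at UTC+06:00.
16:29 UTC + 6h = 22:29 Mirell.

22:29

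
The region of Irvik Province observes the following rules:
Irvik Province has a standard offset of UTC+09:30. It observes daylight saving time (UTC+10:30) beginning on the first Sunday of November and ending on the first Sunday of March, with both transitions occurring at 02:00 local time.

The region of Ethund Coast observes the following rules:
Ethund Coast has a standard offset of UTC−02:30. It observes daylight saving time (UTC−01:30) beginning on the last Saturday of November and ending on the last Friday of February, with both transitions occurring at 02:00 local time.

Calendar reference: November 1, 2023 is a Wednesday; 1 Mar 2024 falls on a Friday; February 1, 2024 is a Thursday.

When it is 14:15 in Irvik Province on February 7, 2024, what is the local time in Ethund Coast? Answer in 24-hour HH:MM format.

02:15

1 November 2023 is a Wednesday, so the first Sunday is November 5.
1 March 2024 is a Friday, so the first Sunday is March 3.
February 7, 2024 falls between 5 November 2023 and 3 March 2024, so daylight saving is in effect and Irvik Province is at UTC+10:30.
14:15 Irvik Province − 10h30m = 03:45 UTC.
1 November 2023 is a Wednesday, so Saturdays fall on 4, 11, 18, 25; the last is November 25.
1 February 2024 is a Thursday, so Fridays fall on 2, 9, 16, 23; the last is February 23.
At the standard offset (UTC−02:30), 03:45 UTC − 2h30m = 01:15 Ethund Coast standard time.
Daylight saving runs 25 November 2023 – 23 February 2024; the standard-time date in Ethund Coast, February 7, 2024, is inside that window, so Ethund Coast is at UTC−01:30.
03:45 UTC − 1h30m = 02:15 Ethund Coast.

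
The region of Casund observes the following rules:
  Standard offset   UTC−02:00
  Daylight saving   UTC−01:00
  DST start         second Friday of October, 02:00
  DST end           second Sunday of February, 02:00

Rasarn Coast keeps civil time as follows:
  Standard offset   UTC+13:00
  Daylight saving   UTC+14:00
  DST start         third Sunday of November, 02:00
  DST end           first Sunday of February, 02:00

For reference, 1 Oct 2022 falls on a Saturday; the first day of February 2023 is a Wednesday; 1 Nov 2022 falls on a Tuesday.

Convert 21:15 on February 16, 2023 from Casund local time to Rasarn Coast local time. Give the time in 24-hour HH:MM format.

12:15

1 October 2022 is a Saturday, so the first Friday is October 7 and the second is October 14.
1 February 2023 is a Wednesday, so the first Sunday is February 5 and the second is February 12.
Daylight saving runs 14 October 2022 – 12 February 2023; February 16, 2023 is outside that window, so Casund is on standard time at UTC−02:00.
21:15 Casund + 2h = 23:15 UTC.
1 November 2022 is a Tuesday, so the first Sunday is November 6 and the third is November 20.
1 February 2023 is a Wednesday, so the first Sunday is February 5.
At the standard offset (UTC+13:00), 23:15 UTC + 13h = 12:15 Rasarn Coast standard time (rolling into the next day, 17 February 2023).
The standard-time date in Rasarn Coast, February 17, 2023, does not fall between 20 November 2022 and 5 February 2023, so daylight saving is not in effect and Rasarn Coast is at UTC+13:00.
23:15 UTC + 13h = 12:15 Rasarn Coast (rolling into the next day, 17 February 2023).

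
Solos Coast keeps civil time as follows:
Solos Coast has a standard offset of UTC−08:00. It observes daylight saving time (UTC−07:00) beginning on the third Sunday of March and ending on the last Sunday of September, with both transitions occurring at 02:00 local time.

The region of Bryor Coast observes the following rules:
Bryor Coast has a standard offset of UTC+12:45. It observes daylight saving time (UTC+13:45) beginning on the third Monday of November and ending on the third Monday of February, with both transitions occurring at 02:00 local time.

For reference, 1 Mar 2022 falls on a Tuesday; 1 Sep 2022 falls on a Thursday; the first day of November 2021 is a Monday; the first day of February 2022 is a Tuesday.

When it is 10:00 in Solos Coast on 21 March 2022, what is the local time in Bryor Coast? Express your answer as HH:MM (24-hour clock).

1 March 2022 is a Tuesday, so the first Sunday is March 6 and the third is March 20.
1 September 2022 is a Thursday, so Sundays fall on 4, 11, 18, 25; the last is September 25.
21 March 2022 lies within the daylight-saving period (20 March – 25 September), so Solos Coast is on daylight time, UTC−07:00.
10:00 Solos Coast + 7h = 17:00 UTC.
1 November 2021 is a Monday, so the first Monday is November 1 and the third is November 15.
1 February 2022 is a Tuesday, so the first Monday is February 7 and the third is February 21.
At the standard offset (UTC+12:45), 17:00 UTC + 12h45m = 05:45 Bryor Coast standard time (rolling into the next day, 22 March 2022).
The standard-time date in Bryor Coast, 22 March 2022, is outside the daylight-saving period (15 November 2021 – 21 February 2022), so Bryor Coast is on standard time, UTC+12:45.
17:00 UTC + 12h45m = 05:45 Bryor Coast (rolling into the next day, 22 March 2022).

05:45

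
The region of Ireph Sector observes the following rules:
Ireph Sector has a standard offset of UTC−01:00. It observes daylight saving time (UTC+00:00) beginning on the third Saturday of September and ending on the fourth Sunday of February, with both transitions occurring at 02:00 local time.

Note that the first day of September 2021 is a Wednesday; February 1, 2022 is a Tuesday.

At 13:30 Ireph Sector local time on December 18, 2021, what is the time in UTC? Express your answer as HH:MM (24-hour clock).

1 September 2021 is a Wednesday, so the first Saturday is September 4 and the third is September 18.
1 February 2022 is a Tuesday, so the first Sunday is February 6 and the fourth is February 27.
December 18, 2021 falls between 18 September 2021 and 27 February 2022, so daylight saving is in effect and Ireph Sector is at UTC+00:00.
13:30 local − 0h = 13:30 UTC.

13:30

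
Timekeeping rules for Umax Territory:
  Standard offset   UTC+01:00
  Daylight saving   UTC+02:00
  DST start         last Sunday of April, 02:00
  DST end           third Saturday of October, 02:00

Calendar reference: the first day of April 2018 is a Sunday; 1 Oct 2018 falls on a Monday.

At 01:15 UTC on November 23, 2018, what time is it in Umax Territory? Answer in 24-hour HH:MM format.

1 April 2018 is a Sunday, so Sundays fall on 1, 8, 15, 22, 29; the last is April 29.
1 October 2018 is a Monday, so the first Saturday is October 6 and the third is October 20.
At the standard offset (UTC+01:00), 01:15 UTC + 1h = 02:15 Umax Territory standard time.
The standard-time date in Umax Territory, November 23, 2018, does not fall between 29 April and 20 October, so daylight saving is not in effect and Umax Territory is at UTC+01:00.
01:15 UTC + 1h = 02:15 local.

02:15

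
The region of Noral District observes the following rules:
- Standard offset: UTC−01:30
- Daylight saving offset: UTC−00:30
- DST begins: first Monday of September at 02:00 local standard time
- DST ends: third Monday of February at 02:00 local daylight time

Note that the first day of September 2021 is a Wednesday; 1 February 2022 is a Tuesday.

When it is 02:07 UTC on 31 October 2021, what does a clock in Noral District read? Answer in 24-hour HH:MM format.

1 September 2021 is a Wednesday, so the first Monday is September 6.
1 February 2022 is a Tuesday, so the first Monday is February 7 and the third is February 21.
At the standard offset (UTC−01:30), 02:07 UTC − 1h30m = 00:37 Noral District standard time.
The standard-time date in Noral District, 31 October 2021, lies within the daylight-saving period (6 September 2021 – 21 February 2022), so Noral District is on daylight time, UTC−00:30.
02:07 UTC − 0h30m = 01:37 local.

01:37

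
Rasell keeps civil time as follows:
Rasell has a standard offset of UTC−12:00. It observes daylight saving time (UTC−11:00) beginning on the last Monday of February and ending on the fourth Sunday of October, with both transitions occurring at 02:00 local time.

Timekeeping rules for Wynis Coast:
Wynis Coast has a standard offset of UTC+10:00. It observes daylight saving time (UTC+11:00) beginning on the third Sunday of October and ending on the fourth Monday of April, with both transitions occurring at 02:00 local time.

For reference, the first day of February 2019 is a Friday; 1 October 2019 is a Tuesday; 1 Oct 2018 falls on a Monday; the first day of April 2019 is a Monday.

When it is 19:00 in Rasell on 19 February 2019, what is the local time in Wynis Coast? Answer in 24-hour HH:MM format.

1 February 2019 is a Friday, so Mondays fall on 4, 11, 18, 25; the last is February 25.
1 October 2019 is a Tuesday, so the first Sunday is October 6 and the fourth is October 27.
19 February 2019 is outside the daylight-saving period (25 February – 27 October), so Rasell is on standard time, UTC−12:00.
19:00 Rasell + 12h = 07:00 UTC (rolling into the next day, 20 February 2019).
1 October 2018 is a Monday, so the first Sunday is October 7 and the third is October 21.
1 April 2019 is a Monday, so the first Monday is April 1 and the fourth is April 22.
At the standard offset (UTC+10:00), 07:00 UTC + 10h = 17:00 Wynis Coast standard time.
The standard-time date in Wynis Coast, 20 February 2019, lies within the daylight-saving period (21 October 2018 – 22 April 2019), so Wynis Coast is on daylight time, UTC+11:00.
07:00 UTC + 11h = 18:00 Wynis Coast.

18:00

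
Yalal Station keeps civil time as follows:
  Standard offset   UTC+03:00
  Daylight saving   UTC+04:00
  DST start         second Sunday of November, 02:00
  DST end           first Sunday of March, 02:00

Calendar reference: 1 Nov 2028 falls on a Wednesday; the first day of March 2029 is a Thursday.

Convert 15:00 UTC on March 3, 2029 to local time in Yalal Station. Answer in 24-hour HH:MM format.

1 November 2028 is a Wednesday, so the first Sunday is November 5 and the second is November 12.
1 March 2029 is a Thursday, so the first Sunday is March 4.
At the standard offset (UTC+03:00), 15:00 UTC + 3h = 18:00 Yalal Station standard time.
The standard-time date in Yalal Station, March 3, 2029, lies within the daylight-saving period (12 November 2028 – 4 March 2029), so Yalal Station is on daylight time, UTC+04:00.
15:00 UTC + 4h = 19:00 local.

19:00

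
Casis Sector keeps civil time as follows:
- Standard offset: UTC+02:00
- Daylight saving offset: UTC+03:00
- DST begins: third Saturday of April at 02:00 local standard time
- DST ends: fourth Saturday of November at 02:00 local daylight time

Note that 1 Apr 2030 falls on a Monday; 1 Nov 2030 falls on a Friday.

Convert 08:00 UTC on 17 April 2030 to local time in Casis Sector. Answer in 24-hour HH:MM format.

10:00

1 April 2030 is a Monday, so the first Saturday is April 6 and the third is April 20.
1 November 2030 is a Friday, so the first Saturday is November 2 and the fourth is November 23.
At the standard offset (UTC+02:00), 08:00 UTC + 2h = 10:00 Casis Sector standard time.
The standard-time date in Casis Sector, 17 April 2030, does not fall between 20 April and 23 November, so daylight saving is not in effect and Casis Sector is at UTC+02:00.
08:00 UTC + 2h = 10:00 local.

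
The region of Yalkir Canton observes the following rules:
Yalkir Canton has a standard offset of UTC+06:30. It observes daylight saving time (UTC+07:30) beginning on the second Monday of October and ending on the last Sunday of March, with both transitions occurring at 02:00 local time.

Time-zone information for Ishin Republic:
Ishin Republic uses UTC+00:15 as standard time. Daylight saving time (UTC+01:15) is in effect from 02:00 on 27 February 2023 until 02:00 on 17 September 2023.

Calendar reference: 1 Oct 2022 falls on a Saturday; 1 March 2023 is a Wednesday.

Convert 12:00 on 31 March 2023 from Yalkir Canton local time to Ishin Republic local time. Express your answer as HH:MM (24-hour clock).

06:45

1 October 2022 is a Saturday, so the first Monday is October 3 and the second is October 10.
1 March 2023 is a Wednesday, so Sundays fall on 5, 12, 19, 26; the last is March 26.
31 March 2023 does not fall between 10 October 2022 and 26 March 2023, so daylight saving is not in effect and Yalkir Canton is at UTC+06:30.
12:00 Yalkir Canton − 6h30m = 05:30 UTC.
At the standard offset (UTC+00:15), 05:30 UTC + 0h15m = 05:45 Ishin Republic standard time.
The standard-time date in Ishin Republic, 31 March 2023, lies within the daylight-saving period (27 February – 17 September), so Ishin Republic is on daylight time, UTC+01:15.
05:30 UTC + 1h15m = 06:45 Ishin Republic.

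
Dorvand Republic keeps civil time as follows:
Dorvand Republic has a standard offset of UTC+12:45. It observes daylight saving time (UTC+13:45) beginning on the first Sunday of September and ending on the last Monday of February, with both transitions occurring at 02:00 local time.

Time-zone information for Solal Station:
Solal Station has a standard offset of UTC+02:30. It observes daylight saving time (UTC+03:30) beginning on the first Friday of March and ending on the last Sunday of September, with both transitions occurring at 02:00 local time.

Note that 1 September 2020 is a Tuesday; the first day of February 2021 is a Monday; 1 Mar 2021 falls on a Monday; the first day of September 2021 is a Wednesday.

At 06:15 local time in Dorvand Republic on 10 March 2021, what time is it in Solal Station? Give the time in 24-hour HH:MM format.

21:00

1 September 2020 is a Tuesday, so the first Sunday is September 6.
1 February 2021 is a Monday, so Mondays fall on 1, 8, 15, 22; the last is February 22.
Daylight saving runs 6 September 2020 – 22 February 2021; 10 March 2021 is outside that window, so Dorvand Republic is on standard time at UTC+12:45.
06:15 Dorvand Republic − 12h45m = 17:30 UTC (rolling into the previous day, 9 March 2021).
1 March 2021 is a Monday, so the first Friday is March 5.
1 September 2021 is a Wednesday, so Sundays fall on 5, 12, 19, 26; the last is September 26.
At the standard offset (UTC+02:30), 17:30 UTC + 2h30m = 20:00 Solal Station standard time.
The standard-time date in Solal Station, 9 March 2021, falls between 5 March and 26 September, so daylight saving is in effect and Solal Station is at UTC+03:30.
17:30 UTC + 3h30m = 21:00 Solal Station.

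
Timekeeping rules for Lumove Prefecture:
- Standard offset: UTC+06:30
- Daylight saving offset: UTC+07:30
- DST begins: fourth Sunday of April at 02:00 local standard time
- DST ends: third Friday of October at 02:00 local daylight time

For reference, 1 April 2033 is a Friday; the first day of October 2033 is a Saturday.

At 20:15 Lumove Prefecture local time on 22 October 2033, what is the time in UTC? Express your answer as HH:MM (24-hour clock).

1 April 2033 is a Friday, so the first Sunday is April 3 and the fourth is April 24.
1 October 2033 is a Saturday, so the first Friday is October 7 and the third is October 21.
Daylight saving runs 24 April – 21 October; 22 October 2033 is outside that window, so Lumove Prefecture is on standard time at UTC+06:30.
20:15 local − 6h30m = 13:45 UTC.

13:45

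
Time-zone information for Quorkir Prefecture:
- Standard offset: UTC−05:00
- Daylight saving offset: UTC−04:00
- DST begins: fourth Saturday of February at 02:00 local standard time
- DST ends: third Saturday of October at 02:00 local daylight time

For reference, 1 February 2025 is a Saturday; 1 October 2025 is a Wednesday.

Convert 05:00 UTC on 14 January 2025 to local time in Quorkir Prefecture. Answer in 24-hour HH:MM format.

00:00

1 February 2025 is a Saturday, so the first Saturday is February 1 and the fourth is February 22.
1 October 2025 is a Wednesday, so the first Saturday is October 4 and the third is October 18.
At the standard offset (UTC−05:00), 05:00 UTC − 5h = 00:00 Quorkir Prefecture standard time.
Daylight saving runs 22 February – 18 October; the standard-time date in Quorkir Prefecture, 14 January 2025, is outside that window, so Quorkir Prefecture is on standard time at UTC−05:00.
05:00 UTC − 5h = 00:00 local.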